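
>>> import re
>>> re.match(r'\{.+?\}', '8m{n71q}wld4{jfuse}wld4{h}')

`re.match` won't scan ahead — the pattern has to work from the very first character.
Here position 0 doesn't satisfy it, so the call returns None.

None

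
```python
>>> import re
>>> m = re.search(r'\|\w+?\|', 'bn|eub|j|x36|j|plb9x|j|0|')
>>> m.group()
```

'|eub|'

The match spans [2:7] → '|eub|'.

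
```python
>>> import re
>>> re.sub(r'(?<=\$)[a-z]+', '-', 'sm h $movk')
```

'sm h $-'

The `(?=…)`/`(?<=…)` assertion just peeks at neighbouring text; it doesn't advance the match position.
Matches: at [6:10] → 'movk'.
Each match is replaced by '-'.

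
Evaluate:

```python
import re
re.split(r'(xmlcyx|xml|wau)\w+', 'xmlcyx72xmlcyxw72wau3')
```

`|` is ordered: at each position the engine commits to the first alternative that works.
Matches to split on: at [0:21] → 'xmlcyx72xmlcyxw72wau3'.
`re.split` interleaves the captured-group text with the surrounding fragments.

['', 'xmlcyx', '']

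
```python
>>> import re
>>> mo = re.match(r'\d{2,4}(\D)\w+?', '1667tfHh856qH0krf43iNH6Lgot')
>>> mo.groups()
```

('t',)

The match spans [0:6] → '1667tf'.
Captured: group 1 = 't'.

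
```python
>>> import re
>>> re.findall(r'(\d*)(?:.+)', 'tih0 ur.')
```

['']

The pattern matches zero or more of a digit (captured); then one or more of any character (non-capturing group).
With a single group, `findall` returns only what that group captured — 1 item.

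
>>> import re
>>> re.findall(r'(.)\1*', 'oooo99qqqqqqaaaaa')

['o', '9', 'q', 'a']

`\1` has to match the exact text group 1 already captured.
With a single group, `findall` returns only what that group captured — 4 items.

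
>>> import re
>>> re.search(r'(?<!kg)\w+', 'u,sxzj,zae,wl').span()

Because the assertion is negative and zero-width, positions next to the forbidden text are skipped.
`re.search` tries every starting position until one works.
The match spans [0:1] → 'u'.

(0, 1)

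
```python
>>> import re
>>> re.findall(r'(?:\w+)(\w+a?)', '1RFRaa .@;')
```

['a']

`findall` collects group 1 from the one match (1 total).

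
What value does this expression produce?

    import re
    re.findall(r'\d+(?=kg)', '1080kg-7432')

Lookahead/lookbehind check context without consuming it, so the matched span excludes the asserted characters.
Walking the string: at [0:4] → '1080'.
`findall` yields the raw match text (1 of them) because the pattern has no groups.

['1080']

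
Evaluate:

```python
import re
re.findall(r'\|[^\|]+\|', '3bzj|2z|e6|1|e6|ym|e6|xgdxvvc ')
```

['|2z|', '|1|', '|ym|']

Scanning left to right: at [4:8] → '|2z|'; at [10:13] → '|1|'; at [15:19] → '|ym|'.
Since nothing is captured, `findall` lists the 3 matched substrings directly.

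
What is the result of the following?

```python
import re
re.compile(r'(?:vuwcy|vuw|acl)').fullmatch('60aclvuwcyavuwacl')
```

For `fullmatch`, every character of the input must be accounted for by the pattern.
Here the string isn't matched end-to-end, so the call returns None.

None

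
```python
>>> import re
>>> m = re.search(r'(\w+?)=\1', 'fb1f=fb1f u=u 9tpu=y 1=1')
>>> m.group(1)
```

'fb1f'

After group 1 captures some text, `\1` only succeeds where that same text appears again.
`re.search` scans for the first position where the pattern succeeds.
The match spans [0:9] → 'fb1f=fb1f'.
Captured: group 1 = 'fb1f'.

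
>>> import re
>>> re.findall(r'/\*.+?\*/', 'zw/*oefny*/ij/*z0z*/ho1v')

['/*oefny*/', '/*z0z*/']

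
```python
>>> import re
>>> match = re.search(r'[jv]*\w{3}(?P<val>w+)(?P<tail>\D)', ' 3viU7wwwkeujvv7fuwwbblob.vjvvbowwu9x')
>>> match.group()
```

'viU7wwwk'

Pattern: zero or more of one of [jv], then exactly 3 of a word character; then one or more of a literal 'w' (captured as 'val'); then a non-digit (captured as 'tail').
`re.search` scans for the first position where the pattern succeeds.
The match spans [2:10] → 'viU7wwwk'.
Captured: group 1 = 'www', group 2 = 'k'.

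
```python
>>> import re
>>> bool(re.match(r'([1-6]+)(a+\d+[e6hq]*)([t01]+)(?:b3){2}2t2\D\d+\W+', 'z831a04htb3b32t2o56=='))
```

False

The pattern matches one or more of a character in [1-6] (captured); then one or more of a literal 'a', then one or more of a digit, then zero or more of one of [e6hq] (captured); then one or more of one of [t01] (captured); then the literal 'b3' repeated 2 times, then the literal '2t2'; then a non-digit, then one or more of a digit, then one or more of a non-word character.
`re.match` won't scan ahead — the pattern has to work from the very first character.
Here position 0 doesn't satisfy it, so the call returns None, and `bool(None)` is False.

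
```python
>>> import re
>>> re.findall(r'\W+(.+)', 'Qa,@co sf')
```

['co sf']

The pattern matches one or more of a non-word character; then one or more of any character (captured).
With a single group, `findall` returns only what that group captured — 1 item.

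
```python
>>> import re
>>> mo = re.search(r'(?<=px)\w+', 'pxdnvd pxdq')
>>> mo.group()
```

The lookaround is zero-width — it requires the adjacent text to match without consuming it, so the asserted text isn't part of the match.
`search` walks the string left to right and returns the first match it finds.
The match spans [2:6] → 'dnvd'.

'dnvd'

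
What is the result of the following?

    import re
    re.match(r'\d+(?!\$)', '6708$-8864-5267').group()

'670'

The negative lookaround is zero-width — it rules out positions where the adjacent text would match, without consuming anything.
`re.match` won't scan ahead — the pattern has to work from the very first character.
The match spans [0:3] → '670'.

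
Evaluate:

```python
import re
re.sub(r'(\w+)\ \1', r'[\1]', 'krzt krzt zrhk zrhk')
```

`\1` has to match the exact text group 1 already captured.
Each match is replaced using the text its own group 1 captured.

'[krzt] [zrhk]'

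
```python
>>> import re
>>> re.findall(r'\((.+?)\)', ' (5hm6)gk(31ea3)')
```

['5hm6', '31ea3']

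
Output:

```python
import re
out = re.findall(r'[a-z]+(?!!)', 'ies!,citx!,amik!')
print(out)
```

['ie', 'cit', 'ami']

Because the assertion is negative and zero-width, positions next to the forbidden text are skipped.
`findall` yields the raw match text (3 of them) because the pattern has no groups.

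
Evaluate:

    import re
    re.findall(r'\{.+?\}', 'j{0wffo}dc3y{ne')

['{0wffo}']

Scanning left to right: at [1:8] → '{0wffo}'.
Since nothing is captured, `findall` lists the 1 matched substring directly.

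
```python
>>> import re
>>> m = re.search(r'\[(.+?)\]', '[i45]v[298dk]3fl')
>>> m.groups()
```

('i45',)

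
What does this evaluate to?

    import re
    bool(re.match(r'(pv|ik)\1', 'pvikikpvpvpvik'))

`re.match` won't scan ahead — the pattern has to work from the very first character.
Here the pattern fails at index 0, so the call returns None, and `bool(None)` is False.

False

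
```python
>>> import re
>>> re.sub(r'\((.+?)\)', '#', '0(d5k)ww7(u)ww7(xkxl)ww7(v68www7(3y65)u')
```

A `+?`/`*?`/`{m,n}?` starts at its minimum and grows only as far as needed for what follows to match.
Matches: at [1:6] → '(d5k)'; at [9:12] → '(u)'; at [15:21] → '(xkxl)'; at [24:38] → '(v68www7(3y65)'.
Each match is replaced by '#'.

'0#ww7#ww7#ww7#u'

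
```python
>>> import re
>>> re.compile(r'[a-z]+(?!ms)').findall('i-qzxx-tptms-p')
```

['i', 'qzxx', 'tptms', 'p']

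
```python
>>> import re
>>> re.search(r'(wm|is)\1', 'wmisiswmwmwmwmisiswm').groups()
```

('is',)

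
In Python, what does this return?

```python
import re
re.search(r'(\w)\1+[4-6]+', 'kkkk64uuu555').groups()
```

('k',)

After group 1 captures some text, `\1` only succeeds where that same text appears again.
`re.search` tries every starting position until one works.
The match spans [0:6] → 'kkkk64'.
Captured: group 1 = 'k'.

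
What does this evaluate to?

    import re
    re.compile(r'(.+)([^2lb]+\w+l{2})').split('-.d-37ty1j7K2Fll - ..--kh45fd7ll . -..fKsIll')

['', '-.d-37ty1j7K2Fll - ..--kh45fd7ll . -..fK', 'sIll', '']

Pattern: one or more of any character (captured); then one or more of any character except [2lb], then one or more of a word character, then exactly 2 of a literal 'l' (captured).
Matches to split on: at [0:44] → '-.d-37ty1j7K2Fll - ..--kh45fd7ll . -..fKsIll'.
`re.split` interleaves the captured-group text with the surrounding fragments.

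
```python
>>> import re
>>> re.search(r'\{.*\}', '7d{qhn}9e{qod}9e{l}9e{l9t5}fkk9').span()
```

The match spans [2:27] → '{qhn}9e{qod}9e{l}9e{l9t5}'.

(2, 27)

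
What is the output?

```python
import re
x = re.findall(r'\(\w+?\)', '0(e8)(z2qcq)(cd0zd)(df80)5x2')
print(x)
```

['(e8)', '(z2qcq)', '(cd0zd)', '(df80)']

`findall` yields the raw match text (4 of them) because the pattern has no groups.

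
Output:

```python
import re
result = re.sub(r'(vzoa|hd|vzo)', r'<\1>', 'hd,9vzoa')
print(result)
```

<hd>,9<vzoa>

Alternation tries branches left to right and keeps the first one that lets the overall match succeed at that position.
Matches: at [0:2] → 'hd'; at [4:8] → 'vzoa'.
The replacement refers to a captured group, so each match is rewritten using its own captured text.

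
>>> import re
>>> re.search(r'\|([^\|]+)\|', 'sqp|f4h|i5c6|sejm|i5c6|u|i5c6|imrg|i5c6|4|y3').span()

(3, 8)

`re.search` tries every starting position until one works.
The match spans [3:8] → '|f4h|'.
Captured: group 1 = 'f4h'.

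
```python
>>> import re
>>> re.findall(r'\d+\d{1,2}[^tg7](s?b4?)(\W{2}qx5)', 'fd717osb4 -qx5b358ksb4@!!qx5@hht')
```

[('sb4', ' -qx5')]

Pattern: one or more of a digit, then 1 to 2 of a digit, then any character except [tg7]; then optionally a literal 's', then a literal 'b', then optionally the literal '4' (captured); then exactly 2 of a non-word character, then the literal 'qx5' (captured).
Walking the string: at [2:14] match '717osb4 -qx5', groups = ('sb4', ' -qx5').
With 2 capturing groups, `findall` returns a 2-tuple per match.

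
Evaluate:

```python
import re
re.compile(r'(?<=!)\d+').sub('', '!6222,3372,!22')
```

'!,3372,!'

The `(?=…)`/`(?<=…)` assertion just peeks at neighbouring text; it doesn't advance the match position.
Matches: at [1:5] → '6222'; at [12:14] → '22'.
`sub` substitutes '' at each match site.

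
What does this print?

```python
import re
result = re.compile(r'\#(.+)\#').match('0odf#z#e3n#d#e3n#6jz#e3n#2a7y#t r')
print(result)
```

`re.match` won't scan ahead — the pattern has to work from the very first character.
Here position 0 doesn't satisfy it, so the call returns None.

None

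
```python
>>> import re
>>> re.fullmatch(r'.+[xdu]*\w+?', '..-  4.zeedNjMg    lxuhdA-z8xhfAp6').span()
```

This matches one or more of any character, then zero or more of one of [xdu]; then one or more of a word character (lazy).
`re.fullmatch` is like wrapping the pattern in `^…$` (in single-line mode).
The match spans [0:34] → '..-  4.zeedNjMg    lxuhdA-z8xhfAp6'.

(0, 34)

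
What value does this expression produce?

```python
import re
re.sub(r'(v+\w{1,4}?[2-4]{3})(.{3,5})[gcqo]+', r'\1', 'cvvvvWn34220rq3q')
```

'cvvvvWn342'

This matches one or more of a literal 'v', then 1 to 4 of a word character (lazy), then exactly 3 of a character in [2-4] (captured); then 3 to 5 of any character (captured); then one or more of one of [gcqo].
A non-greedy quantifier consumes as few characters as it can — just enough that the remainder of the pattern still matches from where it stops; whatever follows it matches normally.
Matches: at [1:16] → 'vvvvWn34220rq3q'.
The replacement refers to a captured group, so each match is rewritten using its own captured text.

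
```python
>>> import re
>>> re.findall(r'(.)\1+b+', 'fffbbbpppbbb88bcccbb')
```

['f', 'p', '8', 'c']

After group 1 captures some text, `\1` only succeeds where that same text appears again.
Walking the string: at [0:6] match 'fffbbb', group 1 = 'f'; at [6:12] match 'pppbbb', group 1 = 'p'; at [12:15] match '88b', group 1 = '8'; at [15:20] match 'cccbb', group 1 = 'c'.
With a single group, `findall` returns only what that group captured — 4 items.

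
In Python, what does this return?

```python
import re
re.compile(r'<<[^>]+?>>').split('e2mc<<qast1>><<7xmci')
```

Matches to split on: at [4:13] → '<<qast1>>'.
The string is cut at each match, leaving 2 pieces.

['e2mc', '<<7xmci']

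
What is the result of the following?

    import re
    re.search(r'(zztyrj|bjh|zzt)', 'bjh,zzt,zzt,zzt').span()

`search` walks the string left to right and returns the first match it finds.
The match spans [0:3] → 'bjh'.
Captured: group 1 = 'bjh'.

(0, 3)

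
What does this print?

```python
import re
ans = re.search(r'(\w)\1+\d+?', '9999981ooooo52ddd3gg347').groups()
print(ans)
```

The match spans [0:6] → '999998'.
Captured: group 1 = '9'.

('9',)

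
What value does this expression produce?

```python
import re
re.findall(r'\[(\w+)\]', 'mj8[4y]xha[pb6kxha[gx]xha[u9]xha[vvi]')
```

Scanning left to right: at [3:7] match '[4y]', group 1 = '4y'; at [18:22] match '[gx]', group 1 = 'gx'; at [25:29] match '[u9]', group 1 = 'u9'; at [32:37] match '[vvi]', group 1 = 'vvi'.
With a single group, `findall` returns only what that group captured — 4 items.

['4y', 'gx', 'u9', 'vvi']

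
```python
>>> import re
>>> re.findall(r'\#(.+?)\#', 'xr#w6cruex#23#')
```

A `+?`/`*?`/`{m,n}?` starts at its minimum and grows only as far as needed for what follows to match.
`findall` collects group 1 from the one match (1 total).

['w6cruex']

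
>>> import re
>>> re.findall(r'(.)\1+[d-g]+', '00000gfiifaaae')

['0', 'i', 'a']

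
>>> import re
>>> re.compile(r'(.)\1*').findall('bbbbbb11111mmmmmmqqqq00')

A backreference is literal: `\1` must see the identical characters the first group matched.
One capturing group, so `findall` returns just the captured substring from each match — 5 in all.

['b', '1', 'm', 'q', '0']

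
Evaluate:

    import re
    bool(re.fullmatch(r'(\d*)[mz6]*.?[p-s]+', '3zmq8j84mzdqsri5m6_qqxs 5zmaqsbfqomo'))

False

`re.fullmatch` is like wrapping the pattern in `^…$` (in single-line mode).
Here there's no way to consume every character, so the call returns None, and `bool(None)` is False.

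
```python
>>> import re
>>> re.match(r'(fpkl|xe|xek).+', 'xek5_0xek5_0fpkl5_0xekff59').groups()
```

('xe',)

The regex engine tests alternatives in the order written; an earlier branch that matches wins even if a later one would match more.
`re.match` won't scan ahead — the pattern has to work from the very first character.
The match spans [0:26] → 'xek5_0xek5_0fpkl5_0xekff59'.
Captured: group 1 = 'xe'.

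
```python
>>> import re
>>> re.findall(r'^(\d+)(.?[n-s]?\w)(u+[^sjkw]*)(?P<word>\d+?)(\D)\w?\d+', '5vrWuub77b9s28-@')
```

[('5', 'vrW', 'uub77b', '9', 's')]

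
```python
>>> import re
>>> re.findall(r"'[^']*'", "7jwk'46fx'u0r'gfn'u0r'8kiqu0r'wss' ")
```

["'46fx'", "'gfn'", "'8kiqu0r'"]

`findall` yields the raw match text (3 of them) because the pattern has no groups.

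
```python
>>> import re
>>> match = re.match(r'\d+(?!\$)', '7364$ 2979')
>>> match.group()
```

`match` is anchored at position 0; if the pattern doesn't fit there, it returns None.
The match spans [0:3] → '736'.

'736'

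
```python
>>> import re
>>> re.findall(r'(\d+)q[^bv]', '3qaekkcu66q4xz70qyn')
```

['3', '66', '70']

Pattern: one or more of a digit (captured); then a literal 'q', then any character except [bv].
Scanning left to right: at [0:3] match '3qa', group 1 = '3'; at [8:12] match '66q4', group 1 = '66'; at [14:18] match '70qy', group 1 = '70'.
`findall` collects group 1 from each match (3 total).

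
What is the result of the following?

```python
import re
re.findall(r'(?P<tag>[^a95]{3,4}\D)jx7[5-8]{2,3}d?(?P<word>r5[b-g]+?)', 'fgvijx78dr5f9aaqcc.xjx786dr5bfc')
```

This matches 3 to 4 of any character except [a95], then a non-digit (captured as 'tag'); then the literal 'jx7', then 2 to 3 of a character in [5-8], then optionally a literal 'd'; then the literal 'r5', then one or more of a character in [b-g] (lazy) (captured as 'word').
The `?` after the quantifier makes it lazy — it takes as little as possible before letting the rest of the pattern try.
Scanning left to right: at [15:29] match 'qcc.xjx786dr5b', groups = ('qcc.x', 'r5b').
With 2 capturing groups, `findall` returns a 2-tuple per match.

[('qcc.x', 'r5b')]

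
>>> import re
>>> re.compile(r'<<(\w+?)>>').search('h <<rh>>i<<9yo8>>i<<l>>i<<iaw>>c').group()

'<<rh>>'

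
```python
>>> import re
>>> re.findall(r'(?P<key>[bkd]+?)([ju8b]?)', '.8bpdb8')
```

[('b', ''), ('d', 'b')]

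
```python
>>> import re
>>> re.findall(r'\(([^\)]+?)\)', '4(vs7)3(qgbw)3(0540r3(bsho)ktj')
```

['vs7', 'qgbw', '0540r3(bsho']

Scanning left to right: at [1:6] match '(vs7)', group 1 = 'vs7'; at [7:13] match '(qgbw)', group 1 = 'qgbw'; at [14:27] match '(0540r3(bsho)', group 1 = '0540r3(bsho'.
Because there's exactly one group, `findall` drops the full match and keeps group 1 from each hit.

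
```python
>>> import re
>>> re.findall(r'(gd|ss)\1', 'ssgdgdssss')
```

['gd', 'ss']

After group 1 captures some text, `\1` only succeeds where that same text appears again.
Matches: at [2:6] match 'gdgd', group 1 = 'gd'; at [6:10] match 'ssss', group 1 = 'ss'.
`findall` collects group 1 from each match (2 total).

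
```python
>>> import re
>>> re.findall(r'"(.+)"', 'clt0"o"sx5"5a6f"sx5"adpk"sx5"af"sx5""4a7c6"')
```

['o"sx5"5a6f"sx5"adpk"sx5"af"sx5""4a7c6']

Matches: at [4:43] match '"o"sx5"5a6f"sx5"adpk"sx5"af"sx5""4a7c6"', group 1 = 'o"sx5"5a6f"sx5"adpk"sx5"af"sx5""4a7c6'.
With a single group, `findall` returns only what that group captured — 1 item.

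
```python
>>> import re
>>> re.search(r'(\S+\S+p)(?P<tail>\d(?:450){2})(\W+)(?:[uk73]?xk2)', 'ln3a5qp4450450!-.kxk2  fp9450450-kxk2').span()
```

(0, 21)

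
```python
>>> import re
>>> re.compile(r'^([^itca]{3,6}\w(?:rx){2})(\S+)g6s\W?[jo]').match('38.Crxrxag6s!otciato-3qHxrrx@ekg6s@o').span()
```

(0, 36)

With `match`, the pattern is implicitly anchored at the beginning.
The match spans [0:36] → '38.Crxrxag6s!otciato-3qHxrrx@ekg6s@o'.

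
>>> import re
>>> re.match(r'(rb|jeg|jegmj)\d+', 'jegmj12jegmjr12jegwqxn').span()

`match` is anchored at position 0; if the pattern doesn't fit there, it returns None.
The match spans [0:7] → 'jegmj12'.
Captured: group 1 = 'jegmj'.

(0, 7)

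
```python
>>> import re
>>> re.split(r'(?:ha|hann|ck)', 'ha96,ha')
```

['', '96,', '']

Each match becomes a cut point; 3 segments remain.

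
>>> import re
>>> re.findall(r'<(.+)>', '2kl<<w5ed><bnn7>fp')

['<w5ed><bnn7']

Walking the string: at [3:16] match '<<w5ed><bnn7>', group 1 = '<w5ed><bnn7'.
`findall` collects group 1 from the one match (1 total).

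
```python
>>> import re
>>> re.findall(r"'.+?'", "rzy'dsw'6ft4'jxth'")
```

A `+?`/`*?`/`{m,n}?` starts at its minimum and grows only as far as needed for what follows to match.
`findall` yields the raw match text (2 of them) because the pattern has no groups.

["'dsw'", "'jxth'"]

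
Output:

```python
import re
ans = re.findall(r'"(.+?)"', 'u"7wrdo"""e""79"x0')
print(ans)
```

Walking the string: at [1:8] match '"7wrdo"', group 1 = '7wrdo'; at [8:12] match '""e"', group 1 = '"e'; at [12:16] match '"79"', group 1 = '79'.
With a single group, `findall` returns only what that group captured — 3 items.

['7wrdo', '"e', '79']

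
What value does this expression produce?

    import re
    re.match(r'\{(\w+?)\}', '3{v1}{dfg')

None

`re.match` only tries the pattern at the start of the string.
Here position 0 doesn't satisfy it, so the call returns None.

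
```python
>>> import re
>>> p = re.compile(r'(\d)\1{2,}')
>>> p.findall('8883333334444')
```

['8', '3', '4']

`\1` has to match the exact text group 1 already captured.
`findall` collects group 1 from each match (3 total).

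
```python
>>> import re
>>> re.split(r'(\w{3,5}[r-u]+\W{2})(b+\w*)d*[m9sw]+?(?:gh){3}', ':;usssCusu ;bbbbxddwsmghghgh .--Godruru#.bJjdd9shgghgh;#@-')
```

Pattern: 3 to 5 of a word character, then one or more of a character in [r-u], then exactly 2 of a non-word character (captured); then one or more of a literal 'b', then zero or more of a word character (captured); then zero or more of the literal 'd', then one or more of one of [m9sw] (lazy), then the literal 'gh' repeated 3 times.
Matches to split on: at [2:28] → 'usssCusu ;bbbbxddwsmghghgh'.
Because the pattern has a capturing group, `split` also inserts each captured text between the pieces.

[':;', 'usssCusu ;', 'bbbbxddws', ' .--Godruru#.bJjdd9shgghgh;#@-']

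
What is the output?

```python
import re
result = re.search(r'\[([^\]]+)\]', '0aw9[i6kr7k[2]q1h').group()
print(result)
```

`re.search` scans for the first position where the pattern succeeds.
The match spans [4:14] → '[i6kr7k[2]'.
Captured: group 1 = 'i6kr7k[2'.

[i6kr7k[2]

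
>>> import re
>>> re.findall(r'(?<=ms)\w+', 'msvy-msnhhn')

The positive lookaround only admits positions where the adjacent text matches; those characters stay outside the span.
Matches: at [2:4] → 'vy'; at [7:11] → 'nhhn'.
With no groups in the pattern, `findall` gives back each whole match — 2 here.

['vy', 'nhhn']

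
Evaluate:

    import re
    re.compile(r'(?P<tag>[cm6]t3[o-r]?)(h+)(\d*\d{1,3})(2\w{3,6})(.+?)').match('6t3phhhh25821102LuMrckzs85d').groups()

The match spans [0:23] → '6t3phhhh25821102LuMrckz'.
Captured: group 1 = '6t3p', group 2 = 'hhhh', group 3 = '2582110', group 4 = '2LuMrck', group 5 = 'z'.

('6t3p', 'hhhh', '2582110', '2LuMrck', 'z')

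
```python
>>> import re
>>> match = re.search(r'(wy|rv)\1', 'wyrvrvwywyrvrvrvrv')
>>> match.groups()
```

('rv',)

The match spans [2:6] → 'rvrv'.
Captured: group 1 = 'rv'.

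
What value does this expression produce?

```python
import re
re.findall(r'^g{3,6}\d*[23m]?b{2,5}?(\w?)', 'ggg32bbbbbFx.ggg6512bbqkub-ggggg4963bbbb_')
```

Pattern: anchored at the start of the string; then 3 to 6 of a literal 'g', then zero or more of a digit; then optionally one of [23m], then 2 to 5 of a literal 'b' (lazy); then optionally a word character (captured).
Matches: at [0:8] match 'ggg32bbb', group 1 = 'b'.
With a single group, `findall` returns only what that group captured — 1 item.

['b']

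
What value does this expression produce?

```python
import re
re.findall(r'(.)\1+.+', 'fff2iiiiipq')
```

['f']

`\1` is not a pattern — it's the concrete string captured by group 1, re-applied verbatim.
Scanning left to right: at [0:11] match 'fff2iiiiipq', group 1 = 'f'.
`findall` collects group 1 from the one match (1 total).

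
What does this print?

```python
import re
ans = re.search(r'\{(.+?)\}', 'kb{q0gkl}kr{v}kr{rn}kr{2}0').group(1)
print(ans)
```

q0gkl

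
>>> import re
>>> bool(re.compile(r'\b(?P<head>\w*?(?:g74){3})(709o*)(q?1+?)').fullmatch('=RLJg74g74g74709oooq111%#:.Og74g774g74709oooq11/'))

False

`fullmatch` succeeds only if the pattern covers the string from start to end.
Here there's no way to consume every character, so the call returns None, and `bool(None)` is False.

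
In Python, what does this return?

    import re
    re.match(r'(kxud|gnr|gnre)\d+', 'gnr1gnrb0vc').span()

(0, 4)

`re.match` won't scan ahead — the pattern has to work from the very first character.
The match spans [0:4] → 'gnr1'.
Captured: group 1 = 'gnr'.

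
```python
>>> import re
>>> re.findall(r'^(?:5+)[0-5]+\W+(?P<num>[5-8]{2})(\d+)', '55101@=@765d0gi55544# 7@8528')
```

Pattern: anchored at the start of the string; then one or more of a literal '5' (non-capturing group); then one or more of a character in [0-5]; then one or more of a non-word character; then exactly 2 of a character in [5-8] (captured as 'num'); then one or more of a digit (captured).
Scanning left to right: at [0:11] match '55101@=@765', groups = ('76', '5').
With 2 capturing groups, `findall` returns a 2-tuple per match.

[('76', '5')]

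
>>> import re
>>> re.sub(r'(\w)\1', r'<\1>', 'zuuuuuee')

'z<u><u>u<e>'

After group 1 captures some text, `\1` only succeeds where that same text appears again.
Matches: at [1:3] → 'uu'; at [3:5] → 'uu'; at [6:8] → 'ee'.
The replacement refers to a captured group, so each match is rewritten using its own captured text.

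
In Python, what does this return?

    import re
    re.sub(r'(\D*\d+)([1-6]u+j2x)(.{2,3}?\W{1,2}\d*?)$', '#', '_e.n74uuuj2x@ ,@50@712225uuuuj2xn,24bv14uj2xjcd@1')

'_e.n74uuuj2x@ ,@50@712225uuuuj2xn,24#'

This matches zero or more of a non-digit, then one or more of a digit (captured); then a character in [1-6], then one or more of a literal 'u', then the literal 'j2x' (captured); then 2 to 3 of any character (lazy), then 1 to 2 of a non-word character, then zero or more of a digit (lazy) (captured); then anchored at the end.
`sub` substitutes '#' at each match site.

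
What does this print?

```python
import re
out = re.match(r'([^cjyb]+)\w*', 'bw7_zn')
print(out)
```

None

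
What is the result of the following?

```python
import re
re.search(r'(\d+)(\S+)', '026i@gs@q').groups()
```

The pattern matches one or more of a digit (captured); then one or more of a non-whitespace character (captured).
Unlike `match`, `search` isn't anchored — it looks for the pattern anywhere in the string.
The match spans [0:9] → '026i@gs@q'.
Captured: group 1 = '026', group 2 = 'i@gs@q'.

('026', 'i@gs@q')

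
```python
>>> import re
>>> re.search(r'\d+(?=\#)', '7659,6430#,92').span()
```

(5, 9)

Lookahead/lookbehind check context without consuming it, so the matched span excludes the asserted characters.
`re.search` tries every starting position until one works.
The match spans [5:9] → '6430'.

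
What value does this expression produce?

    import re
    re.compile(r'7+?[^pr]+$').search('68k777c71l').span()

The pattern matches one or more of a literal '7' (lazy); then one or more of any character except [pr]; then anchored at the end.
The match spans [3:10] → '777c71l'.

(3, 10)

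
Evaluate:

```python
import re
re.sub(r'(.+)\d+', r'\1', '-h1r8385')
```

'-h1r838'

This matches one or more of any character (captured); then one or more of a digit.
Matches: at [0:8] → '-h1r8385'.
The replacement refers to a captured group, so each match is rewritten using its own captured text.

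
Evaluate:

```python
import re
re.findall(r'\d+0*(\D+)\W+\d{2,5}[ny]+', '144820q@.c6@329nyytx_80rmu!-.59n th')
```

['rmu!-']

The pattern matches one or more of a digit, then zero or more of the literal '0'; then one or more of a non-digit (captured); then one or more of a non-word character; then 2 to 5 of a digit, then one or more of one of [ny].
With a single group, `findall` returns only what that group captured — 1 item.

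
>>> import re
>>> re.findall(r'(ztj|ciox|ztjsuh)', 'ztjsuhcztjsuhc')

Alternation tries branches left to right and keeps the first one that lets the overall match succeed at that position.
One capturing group, so `findall` returns just the captured substring from each match — 2 in all.

['ztj', 'ztj']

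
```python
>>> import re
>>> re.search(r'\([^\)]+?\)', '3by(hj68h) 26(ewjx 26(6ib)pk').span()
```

(3, 10)

Unlike `match`, `search` isn't anchored — it looks for the pattern anywhere in the string.
The match spans [3:10] → '(hj68h)'.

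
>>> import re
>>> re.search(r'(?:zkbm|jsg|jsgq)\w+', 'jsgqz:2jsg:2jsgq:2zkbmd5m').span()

Unlike `match`, `search` isn't anchored — it looks for the pattern anywhere in the string.
The match spans [0:5] → 'jsgqz'.

(0, 5)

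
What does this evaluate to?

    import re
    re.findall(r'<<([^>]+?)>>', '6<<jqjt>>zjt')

Walking the string: at [1:9] match '<<jqjt>>', group 1 = 'jqjt'.
`findall` collects group 1 from the one match (1 total).

['jqjt']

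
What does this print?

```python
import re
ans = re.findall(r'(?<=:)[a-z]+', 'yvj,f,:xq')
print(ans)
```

['xq']

The `(?=…)`/`(?<=…)` assertion just peeks at neighbouring text; it doesn't advance the match position.
Matches: at [7:9] → 'xq'.
`findall` yields the raw match text (1 of them) because the pattern has no groups.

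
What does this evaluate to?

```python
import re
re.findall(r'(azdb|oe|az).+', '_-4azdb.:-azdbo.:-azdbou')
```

['azdb']

Branches in `(...|...)` are attempted left-to-right; the first branch that allows the whole pattern to succeed is taken.
`findall` collects group 1 from the one match (1 total).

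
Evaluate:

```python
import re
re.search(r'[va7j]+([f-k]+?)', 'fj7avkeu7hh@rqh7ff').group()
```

Pattern: one or more of one of [va7j]; then one or more of a character in [f-k] (lazy) (captured).
The match spans [1:6] → 'j7avk'.

'j7avk'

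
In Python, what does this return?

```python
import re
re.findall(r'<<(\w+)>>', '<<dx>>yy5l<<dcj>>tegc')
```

Scanning left to right: at [0:6] match '<<dx>>', group 1 = 'dx'; at [10:17] match '<<dcj>>', group 1 = 'dcj'.
One capturing group, so `findall` returns just the captured substring from each match — 2 in all.

['dx', 'dcj']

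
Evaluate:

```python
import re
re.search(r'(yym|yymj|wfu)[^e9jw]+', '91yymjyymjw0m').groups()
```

The match spans [2:9] → 'yymjyym'.
Captured: group 1 = 'yymj'.

('yymj',)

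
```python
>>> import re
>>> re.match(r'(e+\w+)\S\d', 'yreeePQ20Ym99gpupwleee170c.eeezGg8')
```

`re.match` won't scan ahead — the pattern has to work from the very first character.
Here position 0 doesn't satisfy it, so the call returns None.

None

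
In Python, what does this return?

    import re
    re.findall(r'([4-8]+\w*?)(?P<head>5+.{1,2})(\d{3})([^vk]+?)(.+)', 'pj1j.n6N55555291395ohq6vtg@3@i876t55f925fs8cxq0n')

[('6N', '5555529', '139', '5', 'ohq6vtg@3@i876t55f925fs8cxq0n')]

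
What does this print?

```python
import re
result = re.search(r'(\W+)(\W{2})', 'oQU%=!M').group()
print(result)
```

%=!

The pattern matches one or more of a non-word character (captured); then exactly 2 of a non-word character (captured).
The match spans [3:6] → '%=!'.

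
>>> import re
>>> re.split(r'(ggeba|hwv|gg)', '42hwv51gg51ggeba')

['42', 'hwv', '51', 'gg', '51', 'ggeba', '']

The regex engine tests alternatives in the order written; an earlier branch that matches wins even if a later one would match more.
With a capturing group present, the delimiter's captured portion is kept in the result list.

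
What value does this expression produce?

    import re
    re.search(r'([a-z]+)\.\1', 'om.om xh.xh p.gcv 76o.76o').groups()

After group 1 captures some text, `\1` only succeeds where that same text appears again.
`re.search` tries every starting position until one works.
The match spans [0:5] → 'om.om'.
Captured: group 1 = 'om'.

('om',)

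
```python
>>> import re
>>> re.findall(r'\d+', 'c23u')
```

Pattern: one or more of a digit.
Walking the string: at [1:3] → '23'.
With no groups in the pattern, `findall` gives back each whole match — 1 here.

['23']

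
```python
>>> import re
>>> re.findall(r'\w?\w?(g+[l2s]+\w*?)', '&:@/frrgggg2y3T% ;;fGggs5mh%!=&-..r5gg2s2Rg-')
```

The `?` after the quantifier makes it lazy — it takes as little as possible before letting the rest of the pattern try.
With a single group, `findall` returns only what that group captured — 3 items.

['gggg2', 'ggs', 'gg2s2']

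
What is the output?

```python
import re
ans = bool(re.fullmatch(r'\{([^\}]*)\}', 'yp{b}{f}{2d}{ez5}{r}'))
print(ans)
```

`re.fullmatch` requires the pattern to consume the entire string.
Here there's no way to consume every character, so the call returns None, and `bool(None)` is False.

False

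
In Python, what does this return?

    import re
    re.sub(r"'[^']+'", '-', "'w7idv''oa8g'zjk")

Matches: at [0:7] → "'w7idv'"; at [7:13] → "'oa8g'".
`sub` substitutes '-' at each match site.

'--zjk'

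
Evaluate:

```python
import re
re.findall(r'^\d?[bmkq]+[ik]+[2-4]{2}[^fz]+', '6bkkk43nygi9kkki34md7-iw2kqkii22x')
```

['6bkkk43nygi9kkki34md7-iw2kqkii22x']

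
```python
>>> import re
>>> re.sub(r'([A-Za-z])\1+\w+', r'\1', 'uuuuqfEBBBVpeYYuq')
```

`\1` is not a pattern — it's the concrete string captured by group 1, re-applied verbatim.
Each match is replaced using the text its own group 1 captured.

'u'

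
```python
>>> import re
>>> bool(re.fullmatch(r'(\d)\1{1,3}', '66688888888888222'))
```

False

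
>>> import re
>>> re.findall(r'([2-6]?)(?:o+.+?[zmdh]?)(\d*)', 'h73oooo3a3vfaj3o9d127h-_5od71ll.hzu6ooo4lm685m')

[('3', ''), ('3', '127'), ('5', '71'), ('6', '')]

This matches optionally a character in [2-6] (captured); then one or more of a literal 'o', then one or more of any character (lazy), then optionally one of [zmdh] (non-capturing group); then zero or more of a digit (captured).
Because the quantifier is non-greedy, it stops expanding at the earliest point where the rest of the pattern can succeed.
Walking the string: at [2:8] match '3oooo3', groups = ('3', ''); at [14:21] match '3o9d127', groups = ('3', '127'); at [24:29] match '5od71', groups = ('5', '71'); at [35:40] match '6ooo4', groups = ('6', '').
2 groups means each result is a tuple of 2 captured strings — 4 here.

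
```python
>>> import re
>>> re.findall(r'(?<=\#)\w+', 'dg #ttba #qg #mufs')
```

Because the assertion is zero-width, the text it checks is not consumed and won't appear in the result.
Walking the string: at [4:8] → 'ttba'; at [10:12] → 'qg'; at [14:18] → 'mufs'.
No capturing groups, so `findall` returns the 3 full match strings.

['ttba', 'qg', 'mufs']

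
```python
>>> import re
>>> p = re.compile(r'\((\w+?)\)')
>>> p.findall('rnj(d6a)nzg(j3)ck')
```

['d6a', 'j3']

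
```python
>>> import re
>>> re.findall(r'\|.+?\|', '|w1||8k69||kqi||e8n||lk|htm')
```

['|w1|', '|8k69|', '|kqi|', '|e8n|', '|lk|']

With the lazy modifier that quantifier settles for the fewest repetitions that let the rest of the pattern succeed (the atoms after it are unaffected and can still be greedy).
Matches: at [0:4] → '|w1|'; at [4:10] → '|8k69|'; at [10:15] → '|kqi|'; at [15:20] → '|e8n|'; at [20:24] → '|lk|'.
No capturing groups, so `findall` returns the 5 full match strings.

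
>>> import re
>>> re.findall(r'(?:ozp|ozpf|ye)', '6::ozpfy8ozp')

`|` is ordered: at each position the engine commits to the first alternative that works.
Since nothing is captured, `findall` lists the 2 matched substrings directly.

['ozp', 'ozp']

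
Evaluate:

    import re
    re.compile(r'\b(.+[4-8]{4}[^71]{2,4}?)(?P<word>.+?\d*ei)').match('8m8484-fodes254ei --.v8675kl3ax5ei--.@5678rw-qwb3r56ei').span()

This matches a word boundary (`\b`, zero-width); then one or more of any character, then exactly 4 of a character in [4-8], then 2 to 4 of any character except [71] (lazy) (captured); then one or more of any character (lazy), then zero or more of a digit, then the literal 'ei' (captured as 'word').
With `match`, the pattern is implicitly anchored at the beginning.
The match spans [0:54] → '8m8484-fodes254ei --.v8675kl3ax5ei--.@5678rw-qwb3r56ei'.
Captured: group 1 = '8m8484-fodes254ei --.v8675kl3ax5ei--.@5678rw', group 2 = '-qwb3r56ei'.

(0, 54)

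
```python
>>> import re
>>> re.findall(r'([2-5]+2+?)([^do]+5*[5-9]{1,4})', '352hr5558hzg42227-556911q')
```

`findall` packs the 2 group values into a tuple for every match.

[('352', 'hr5558hzg42227-5569')]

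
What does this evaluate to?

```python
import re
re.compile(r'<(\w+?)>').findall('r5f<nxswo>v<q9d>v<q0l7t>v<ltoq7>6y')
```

Scanning left to right: at [3:10] match '<nxswo>', group 1 = 'nxswo'; at [11:16] match '<q9d>', group 1 = 'q9d'; at [17:24] match '<q0l7t>', group 1 = 'q0l7t'; at [25:32] match '<ltoq7>', group 1 = 'ltoq7'.
Because there's exactly one group, `findall` drops the full match and keeps group 1 from each hit.

['nxswo', 'q9d', 'q0l7t', 'ltoq7']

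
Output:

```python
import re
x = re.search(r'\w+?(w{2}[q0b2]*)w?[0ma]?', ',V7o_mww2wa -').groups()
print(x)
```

The match spans [1:11] → 'V7o_mww2wa'.
Captured: group 1 = 'ww2'.

('ww2',)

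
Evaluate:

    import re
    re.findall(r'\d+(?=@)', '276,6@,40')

['6']

Because the assertion is zero-width, the text it checks is not consumed and won't appear in the result.
No capturing groups, so `findall` returns the 1 full match string.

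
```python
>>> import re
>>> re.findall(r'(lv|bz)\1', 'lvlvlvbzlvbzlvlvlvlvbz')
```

['lv', 'lv', 'lv']

`\1` is not a pattern — it's the concrete string captured by group 1, re-applied verbatim.
Matches: at [0:4] match 'lvlv', group 1 = 'lv'; at [12:16] match 'lvlv', group 1 = 'lv'; at [16:20] match 'lvlv', group 1 = 'lv'.
`findall` collects group 1 from each match (3 total).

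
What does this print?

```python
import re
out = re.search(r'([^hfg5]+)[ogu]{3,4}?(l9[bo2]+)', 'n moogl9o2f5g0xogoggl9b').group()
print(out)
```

n moogl9o2

The pattern matches one or more of any character except [hfg5] (captured); then 3 to 4 of one of [ogu] (lazy); then the literal 'l9', then one or more of one of [bo2] (captured).
Unlike `match`, `search` isn't anchored — it looks for the pattern anywhere in the string.
The match spans [0:10] → 'n moogl9o2'.
Captured: group 1 = 'n m', group 2 = 'l9o2'.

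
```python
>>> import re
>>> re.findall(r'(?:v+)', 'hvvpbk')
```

The pattern matches one or more of a literal 'v' (non-capturing group).
`findall` yields the raw match text (1 of them) because the pattern has no groups.

['vv']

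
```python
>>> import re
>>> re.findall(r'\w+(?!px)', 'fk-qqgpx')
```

The negative lookaround is zero-width — it rules out positions where the adjacent text would match, without consuming anything.
Scanning left to right: at [0:2] → 'fk'; at [3:8] → 'qqgpx'.
No capturing groups, so `findall` returns the 2 full match strings.

['fk', 'qqgpx']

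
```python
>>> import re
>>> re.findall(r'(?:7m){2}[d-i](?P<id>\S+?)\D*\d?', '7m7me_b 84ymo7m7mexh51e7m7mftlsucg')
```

['_', 'x', 't']

Pattern: the literal '7m' repeated 2 times, then a character in [d-i]; then one or more of a non-whitespace character (lazy) (captured as 'id'); then zero or more of a non-digit, then optionally a digit.
Matches: at [0:9] match '7m7me_b 8', group 1 = '_'; at [13:21] match '7m7mexh5', group 1 = 'x'; at [23:34] match '7m7mftlsucg', group 1 = 't'.
One capturing group, so `findall` returns just the captured substring from each match — 3 in all.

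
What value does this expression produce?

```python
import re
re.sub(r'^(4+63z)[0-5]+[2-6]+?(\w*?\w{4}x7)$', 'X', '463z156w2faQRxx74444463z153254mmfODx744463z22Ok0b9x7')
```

Pattern: anchored at the start of the string; then one or more of a literal '4', then the literal '63z' (captured); then one or more of a character in [0-5], then one or more of a character in [2-6] (lazy); then zero or more of a word character (lazy), then exactly 4 of a word character, then the literal 'x7' (captured); then anchored at the end.
`sub` substitutes 'X' at each match site.

'X'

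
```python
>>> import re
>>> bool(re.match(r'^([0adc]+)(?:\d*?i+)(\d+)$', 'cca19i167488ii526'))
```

False

The pattern matches anchored at the start of the string; then one or more of one of [0adc] (captured); then zero or more of a digit (lazy), then one or more of a literal 'i' (non-capturing group); then one or more of a digit (captured); then anchored at the end.
`match` is anchored at position 0; if the pattern doesn't fit there, it returns None.
Here position 0 doesn't satisfy it, so the call returns None, and `bool(None)` is False.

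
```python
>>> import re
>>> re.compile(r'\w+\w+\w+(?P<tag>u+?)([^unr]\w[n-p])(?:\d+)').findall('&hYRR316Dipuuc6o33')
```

The pattern matches one or more of a word character, then one or more of a word character, then one or more of a word character; then one or more of a literal 'u' (lazy) (captured as 'tag'); then any character except [unr], then a word character, then a character in [n-p] (captured); then one or more of a digit (non-capturing group).
With 2 capturing groups, `findall` returns a 2-tuple per match.

[('u', 'c6o')]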